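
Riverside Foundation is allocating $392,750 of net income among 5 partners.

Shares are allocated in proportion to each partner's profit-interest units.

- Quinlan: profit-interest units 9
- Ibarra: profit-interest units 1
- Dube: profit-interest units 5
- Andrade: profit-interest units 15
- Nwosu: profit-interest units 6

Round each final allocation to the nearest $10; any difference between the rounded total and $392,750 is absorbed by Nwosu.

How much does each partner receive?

Sum of profit-interest units: 36.
Proportional shares: Quinlan 9/36 × $392,750 = 98,187.50; Ibarra 1/36 × $392,750 = 10,909.72; Dube 5/36 × $392,750 = 54,548.61; Andrade 15/36 × $392,750 = 163,645.83; Nwosu 6/36 × $392,750 = 65,458.33.
Rounded to nearest $10: Quinlan $98,190; Ibarra $10,910; Dube $54,550; Andrade $163,650; Nwosu $65,460. Sum = $392,760.
Difference $392,750 − $392,760 = −$10 applied to Nwosu: Nwosu becomes $65,450.

Quinlan: $98,190; Ibarra: $10,910; Dube: $54,550; Andrade: $163,650; Nwosu: $65,450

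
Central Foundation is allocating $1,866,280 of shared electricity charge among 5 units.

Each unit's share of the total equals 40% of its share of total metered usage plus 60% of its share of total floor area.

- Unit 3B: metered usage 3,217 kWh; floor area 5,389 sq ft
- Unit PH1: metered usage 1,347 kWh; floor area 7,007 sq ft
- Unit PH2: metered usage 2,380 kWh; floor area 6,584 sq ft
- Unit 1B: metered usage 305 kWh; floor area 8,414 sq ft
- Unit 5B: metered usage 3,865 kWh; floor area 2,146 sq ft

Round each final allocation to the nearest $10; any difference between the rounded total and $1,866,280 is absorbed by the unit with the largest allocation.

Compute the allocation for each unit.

Totals — metered usage 11,114, floor area 29,540.
Combined weights (40% metered usage + 60% floor area): Unit 3B 0.2252; Unit PH1 0.1908; Unit PH2 0.2194; Unit 1B 0.1819; Unit 5B 0.1827.
Proportional shares: Unit 3B 420,361.39; Unit PH1 356,089.34; Unit PH2 409,439.93; Unit 1B 339,434.56; Unit 5B 340,954.78.
After rounding ($10): Unit 3B $420,360; Unit PH1 $356,090; Unit PH2 $409,440; Unit 1B $339,430; Unit 5B $340,950. Sum = $1,866,270.
Difference $1,866,280 − $1,866,270 = +$10 applied to largest allocation (Unit 3B): Unit 3B becomes $420,370.

Unit 3B: $420,370 | Unit PH1: $356,090 | Unit PH2: $409,440 | Unit 1B: $339,430 | Unit 5B: $340,950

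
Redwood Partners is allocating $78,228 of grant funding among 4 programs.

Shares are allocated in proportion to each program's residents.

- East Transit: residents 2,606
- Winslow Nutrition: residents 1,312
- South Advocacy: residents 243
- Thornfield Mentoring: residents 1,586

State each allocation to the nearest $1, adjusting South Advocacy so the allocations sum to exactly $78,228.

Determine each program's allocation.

East Transit: $35,473 · Winslow Nutrition: $17,859 · South Advocacy: $3,307 · Thornfield Mentoring: $21,589

Total residents = 5,747.
Proportional shares: East Transit 2,606/5,747 × $78,228 = 35,472.80; Winslow Nutrition 1,312/5,747 × $78,228 = 17,858.91; South Advocacy 243/5,747 × $78,228 = 3,307.71; Thornfield Mentoring 1,586/5,747 × $78,228 = 21,588.59.
Rounded to nearest $1: East Transit $35,473; Winslow Nutrition $17,859; South Advocacy $3,308; Thornfield Mentoring $21,589. Sum = $78,229.
Difference $78,228 − $78,229 = −$1 applied to South Advocacy: South Advocacy becomes $3,307.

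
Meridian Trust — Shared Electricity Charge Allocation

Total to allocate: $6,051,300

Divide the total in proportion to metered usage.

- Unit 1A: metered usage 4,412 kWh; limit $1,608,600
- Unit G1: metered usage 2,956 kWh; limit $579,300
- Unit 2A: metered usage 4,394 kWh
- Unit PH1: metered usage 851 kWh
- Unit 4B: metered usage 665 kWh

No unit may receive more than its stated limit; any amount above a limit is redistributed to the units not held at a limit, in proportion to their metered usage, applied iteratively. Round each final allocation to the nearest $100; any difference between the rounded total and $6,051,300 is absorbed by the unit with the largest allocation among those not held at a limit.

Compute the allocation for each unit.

Unit 1A: $1,608,600 | Unit G1: $579,300 | Unit 2A: $2,872,400 | Unit PH1: $556,300 | Unit 4B: $434,700

Metered usage total: 13,278.
Pro-rata shares before constraints: Unit 1A 2,010,719.66; Unit G1 1,347,163.94; Unit 2A 2,002,516.36; Unit PH1 387,833.73; Unit 4B 303,066.31.
Capped: Unit 1A ($1,608,600), Unit G1 ($579,300); residual $3,863,400 reallocated over remaining metered usage 5,910.
Remaining shares: Unit 2A 2,872,382.34 → $2,872,400; Unit PH1 556,303.45 → $556,300; Unit 4B 434,714.21 → $434,700.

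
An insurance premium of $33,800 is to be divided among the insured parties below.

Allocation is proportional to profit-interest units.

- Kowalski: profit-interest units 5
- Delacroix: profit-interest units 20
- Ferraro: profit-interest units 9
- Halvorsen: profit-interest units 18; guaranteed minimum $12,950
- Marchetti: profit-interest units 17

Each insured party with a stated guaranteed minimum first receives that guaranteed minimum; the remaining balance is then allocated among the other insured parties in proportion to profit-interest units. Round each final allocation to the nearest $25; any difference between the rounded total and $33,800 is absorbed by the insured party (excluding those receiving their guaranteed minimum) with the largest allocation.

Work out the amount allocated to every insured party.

Kowalski: $2,050 | Delacroix: $8,175 | Ferraro: $3,675 | Halvorsen: $12,950 | Marchetti: $6,950

Minimums first: Halvorsen $12,950. Remaining pool $20,850.
Remaining pool split over remaining profit-interest units 51: Kowalski 2,044.12 → $2,050; Delacroix 8,176.47 → $8,175; Ferraro 3,679.41 → $3,675; Marchetti 6,950.00 → $6,950.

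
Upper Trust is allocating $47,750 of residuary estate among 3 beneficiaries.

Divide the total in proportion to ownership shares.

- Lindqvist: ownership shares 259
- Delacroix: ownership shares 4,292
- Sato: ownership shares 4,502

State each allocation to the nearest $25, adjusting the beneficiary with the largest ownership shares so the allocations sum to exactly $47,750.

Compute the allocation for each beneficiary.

Total ownership shares = 9,053.
Pro-rata amounts: Lindqvist 259/9,053 × $47,750 = 1,366.09; Delacroix 4,292/9,053 × $47,750 = 22,638.13; Sato 4,502/9,053 × $47,750 = 23,745.77.
Rounded to nearest $25: Lindqvist $1,375; Delacroix $22,650; Sato $23,750. Sum = $47,775.
Difference $47,750 − $47,775 = −$25 applied to largest ownership shares (Sato): Sato becomes $23,725.

Lindqvist: $1,375 | Delacroix: $22,650 | Sato: $23,725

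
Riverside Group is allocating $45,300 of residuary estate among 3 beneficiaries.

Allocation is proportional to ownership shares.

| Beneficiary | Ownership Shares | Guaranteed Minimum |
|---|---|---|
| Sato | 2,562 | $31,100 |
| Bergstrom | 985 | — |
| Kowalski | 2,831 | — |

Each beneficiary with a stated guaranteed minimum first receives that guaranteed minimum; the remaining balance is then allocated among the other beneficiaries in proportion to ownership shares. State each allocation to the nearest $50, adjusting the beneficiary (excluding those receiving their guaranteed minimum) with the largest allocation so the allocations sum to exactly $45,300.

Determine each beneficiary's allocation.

Minimums first: Sato $31,100. Remaining pool $14,200.
Remaining pool split over remaining ownership shares 3,816: Bergstrom 3,665.36 → $3,650; Kowalski 10,534.64 → $10,550.

Sato: $31,100 · Bergstrom: $3,650 · Kowalski: $10,550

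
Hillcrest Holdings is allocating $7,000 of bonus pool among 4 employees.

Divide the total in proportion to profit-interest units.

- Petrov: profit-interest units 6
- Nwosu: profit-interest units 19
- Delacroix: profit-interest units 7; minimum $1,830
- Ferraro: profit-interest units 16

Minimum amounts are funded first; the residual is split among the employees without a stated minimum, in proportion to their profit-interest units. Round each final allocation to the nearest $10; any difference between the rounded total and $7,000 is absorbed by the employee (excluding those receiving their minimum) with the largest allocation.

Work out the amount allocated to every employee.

Petrov: $760; Nwosu: $2,390; Delacroix: $1,830; Ferraro: $2,020

Minimums first: Delacroix $1,830. Remaining pool $5,170.
Remaining pool split over remaining profit-interest units 41: Petrov 756.59 → $760; Nwosu 2,395.85 → $2,400; Ferraro 2,017.56 → $2,020.
Rounding difference −$10 applied to Nwosu → $2,390.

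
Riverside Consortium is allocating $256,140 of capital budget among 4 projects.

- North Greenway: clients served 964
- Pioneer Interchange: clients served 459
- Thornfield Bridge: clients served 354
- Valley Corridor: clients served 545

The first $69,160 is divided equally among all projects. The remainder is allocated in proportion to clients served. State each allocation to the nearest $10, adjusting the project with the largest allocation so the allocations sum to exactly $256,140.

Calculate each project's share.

North Greenway: $94,910 | Pioneer Interchange: $54,250 | Thornfield Bridge: $45,800 | Valley Corridor: $61,180

First tranche $69,160 split equally: $17,290 each.
Remainder $186,980 by clients served (total 2,322): North Greenway 77,626.49 → $77,630; Pioneer Interchange 36,961.16 → $36,960; Thornfield Bridge 28,505.99 → $28,510; Valley Corridor 43,886.35 → $43,890.
Rounding difference −$10 on remainder applied to North Greenway.
Totals: North Greenway $17,290 + $77,620 = $94,910; Pioneer Interchange $17,290 + $36,960 = $54,250; Thornfield Bridge $17,290 + $28,510 = $45,800; Valley Corridor $17,290 + $43,890 = $61,180.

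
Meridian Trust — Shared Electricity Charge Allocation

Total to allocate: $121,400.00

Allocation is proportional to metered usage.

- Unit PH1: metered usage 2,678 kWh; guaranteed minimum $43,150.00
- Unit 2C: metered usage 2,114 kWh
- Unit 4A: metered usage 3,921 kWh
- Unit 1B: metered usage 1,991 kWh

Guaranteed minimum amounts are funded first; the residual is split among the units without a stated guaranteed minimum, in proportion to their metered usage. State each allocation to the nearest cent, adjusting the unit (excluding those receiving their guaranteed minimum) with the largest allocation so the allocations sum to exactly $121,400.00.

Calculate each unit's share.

Unit PH1: $43,150.00 | Unit 2C: $20,610.58 | Unit 4A: $38,228.04 | Unit 1B: $19,411.38

Fund the minimums — Unit PH1 $43,150.00. Balance $78,250.00.
Balance split over remaining metered usage 8,026: Unit 2C 20,610.5781 → $20,610.58; Unit 4A 38,228.0401 → $38,228.04; Unit 1B 19,411.3818 → $19,411.38.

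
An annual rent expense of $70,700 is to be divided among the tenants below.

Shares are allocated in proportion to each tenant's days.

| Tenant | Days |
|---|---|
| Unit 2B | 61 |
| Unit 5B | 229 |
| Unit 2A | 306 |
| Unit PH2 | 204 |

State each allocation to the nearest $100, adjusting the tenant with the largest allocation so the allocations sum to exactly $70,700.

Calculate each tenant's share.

Unit 2B: $5,400 · Unit 5B: $20,200 · Unit 2A: $27,100 · Unit PH2: $18,000

Total days = 800.
Proportional shares: Unit 2B 61/800 × $70,700 = 5,390.88; Unit 5B 229/800 × $70,700 = 20,237.88; Unit 2A 306/800 × $70,700 = 27,042.75; Unit PH2 204/800 × $70,700 = 18,028.50.
At nearest $100: Unit 2B $5,400; Unit 5B $20,200; Unit 2A $27,000; Unit PH2 $18,000. Sum = $70,600.
Difference $70,700 − $70,600 = +$100 applied to largest allocation (Unit 2A): Unit 2A becomes $27,100.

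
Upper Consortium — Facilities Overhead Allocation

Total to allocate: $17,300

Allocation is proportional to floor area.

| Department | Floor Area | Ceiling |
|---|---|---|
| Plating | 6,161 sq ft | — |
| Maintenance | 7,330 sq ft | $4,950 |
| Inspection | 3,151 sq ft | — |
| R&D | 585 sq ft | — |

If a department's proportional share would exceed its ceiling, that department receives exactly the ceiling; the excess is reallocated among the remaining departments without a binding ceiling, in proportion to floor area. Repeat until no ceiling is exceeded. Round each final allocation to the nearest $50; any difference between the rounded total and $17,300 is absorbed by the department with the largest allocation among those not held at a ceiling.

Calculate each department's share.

Plating: $7,650; Maintenance: $4,950; Inspection: $3,950; R&D: $750

Sum of floor area: 17,227.
Pro-rata shares before constraints: Plating 6,187.11; Maintenance 7,361.06; Inspection 3,164.35; R&D 587.48.
Held at cap: Maintenance ($4,950); remaining pool $12,350 reallocated over remaining floor area 9,897.
Shares after redistribution: Plating 7,688.02 → $7,700; Inspection 3,931.98 → $3,950; R&D 729.99 → $750.
Rounding difference −$50 applied to Plating → $7,650.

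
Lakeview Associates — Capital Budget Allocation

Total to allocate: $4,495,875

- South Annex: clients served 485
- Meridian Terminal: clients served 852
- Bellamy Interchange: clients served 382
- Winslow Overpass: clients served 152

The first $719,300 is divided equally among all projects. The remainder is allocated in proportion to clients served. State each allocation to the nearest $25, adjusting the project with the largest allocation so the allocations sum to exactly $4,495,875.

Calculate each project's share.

$719,300 shared equally gives $179,825 per project.
Remainder $3,776,575 by clients served (total 1,871): South Annex 978,962.52 → $978,975; Meridian Terminal 1,719,744.47 → $1,719,750; Bellamy Interchange 771,059.14 → $771,050; Winslow Overpass 306,808.87 → $306,800.
Totals: South Annex $179,825 + $978,975 = $1,158,800; Meridian Terminal $179,825 + $1,719,750 = $1,899,575; Bellamy Interchange $179,825 + $771,050 = $950,875; Winslow Overpass $179,825 + $306,800 = $486,625.

South Annex: $1,158,800 | Meridian Terminal: $1,899,575 | Bellamy Interchange: $950,875 | Winslow Overpass: $486,625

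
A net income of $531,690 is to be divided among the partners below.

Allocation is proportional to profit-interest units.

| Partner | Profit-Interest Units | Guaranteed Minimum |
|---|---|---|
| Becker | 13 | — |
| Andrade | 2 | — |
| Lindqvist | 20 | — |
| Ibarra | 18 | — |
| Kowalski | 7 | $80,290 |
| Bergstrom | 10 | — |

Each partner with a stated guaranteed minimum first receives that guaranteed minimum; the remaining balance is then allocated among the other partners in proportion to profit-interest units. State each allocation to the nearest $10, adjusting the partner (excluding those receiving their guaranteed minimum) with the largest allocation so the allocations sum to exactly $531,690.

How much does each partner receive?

Fund the minimums — Kowalski $80,290. Residual $451,400.
Residual split over remaining profit-interest units 63: Becker 93,146.03 → $93,150; Andrade 14,330.16 → $14,330; Lindqvist 143,301.59 → $143,300; Ibarra 128,971.43 → $128,970; Bergstrom 71,650.79 → $71,650.

Becker: $93,150 · Andrade: $14,330 · Lindqvist: $143,300 · Ibarra: $128,970 · Kowalski: $80,290 · Bergstrom: $71,650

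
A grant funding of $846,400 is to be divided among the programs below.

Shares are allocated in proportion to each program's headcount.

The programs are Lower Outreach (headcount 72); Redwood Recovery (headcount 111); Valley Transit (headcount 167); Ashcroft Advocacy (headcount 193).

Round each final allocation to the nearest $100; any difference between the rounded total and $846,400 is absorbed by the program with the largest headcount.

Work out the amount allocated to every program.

Lower Outreach: $112,200 | Redwood Recovery: $173,000 | Valley Transit: $260,300 | Ashcroft Advocacy: $300,900

Combined headcount = 543.
Pro-rata amounts: Lower Outreach 72/543 × $846,400 = 112,229.83; Redwood Recovery 111/543 × $846,400 = 173,020.99; Valley Transit 167/543 × $846,400 = 260,310.87; Ashcroft Advocacy 193/543 × $846,400 = 300,838.31.
After rounding ($100): Lower Outreach $112,200; Redwood Recovery $173,000; Valley Transit $260,300; Ashcroft Advocacy $300,800. Sum = $846,300.
Difference $846,400 − $846,300 = +$100 applied to largest headcount (Ashcroft Advocacy): Ashcroft Advocacy becomes $300,900.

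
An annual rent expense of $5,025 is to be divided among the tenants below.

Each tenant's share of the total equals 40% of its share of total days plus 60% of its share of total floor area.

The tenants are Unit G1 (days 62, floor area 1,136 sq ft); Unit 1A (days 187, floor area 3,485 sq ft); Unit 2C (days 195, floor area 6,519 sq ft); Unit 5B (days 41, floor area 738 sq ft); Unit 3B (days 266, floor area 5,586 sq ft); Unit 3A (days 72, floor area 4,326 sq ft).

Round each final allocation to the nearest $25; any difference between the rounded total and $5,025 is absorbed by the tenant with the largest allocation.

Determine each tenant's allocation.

Unit G1: $300 | Unit 1A: $950 | Unit 2C: $1,375 | Unit 5B: $200 | Unit 3B: $1,425 | Unit 3A: $775

Days total 823; floor area total 21,790.
Combined weights (40% days + 60% floor area): Unit G1 0.0614; Unit 1A 0.1868; Unit 2C 0.2743; Unit 5B 0.0402; Unit 3B 0.2831; Unit 3A 0.1541.
Unrounded shares: Unit G1 308.61; Unit 1A 938.91; Unit 2C 1,378.25; Unit 5B 202.25; Unit 3B 1,422.56; Unit 3A 774.42.
At nearest $25: Unit G1 $300; Unit 1A $950; Unit 2C $1,375; Unit 5B $200; Unit 3B $1,425; Unit 3A $775. Sum = $5,025.
No rounding difference to absorb.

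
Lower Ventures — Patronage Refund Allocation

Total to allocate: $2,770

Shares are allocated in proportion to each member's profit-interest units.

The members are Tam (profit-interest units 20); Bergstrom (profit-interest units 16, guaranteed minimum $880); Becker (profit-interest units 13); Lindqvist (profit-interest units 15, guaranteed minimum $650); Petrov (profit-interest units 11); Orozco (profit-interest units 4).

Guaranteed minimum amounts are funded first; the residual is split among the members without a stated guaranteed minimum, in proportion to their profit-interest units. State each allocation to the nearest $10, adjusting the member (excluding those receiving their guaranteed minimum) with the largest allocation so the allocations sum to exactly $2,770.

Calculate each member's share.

Minimums first: Bergstrom $880; Lindqvist $650. Remaining pool $1,240.
Remaining pool split over remaining profit-interest units 48: Tam 516.67 → $520; Becker 335.83 → $340; Petrov 284.17 → $280; Orozco 103.33 → $100.

Tam: $520 | Bergstrom: $880 | Becker: $340 | Lindqvist: $650 | Petrov: $280 | Orozco: $100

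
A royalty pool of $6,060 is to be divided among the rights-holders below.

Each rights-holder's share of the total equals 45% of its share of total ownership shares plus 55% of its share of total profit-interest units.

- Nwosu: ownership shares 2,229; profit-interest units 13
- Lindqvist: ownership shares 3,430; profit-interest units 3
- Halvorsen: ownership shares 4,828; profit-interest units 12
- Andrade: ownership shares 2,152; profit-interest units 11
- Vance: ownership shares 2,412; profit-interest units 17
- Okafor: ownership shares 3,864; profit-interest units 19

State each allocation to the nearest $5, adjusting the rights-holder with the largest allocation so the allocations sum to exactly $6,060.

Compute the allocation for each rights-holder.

Totals — ownership shares 18,915, profit-interest units 75.
Combined weights (45% ownership shares + 55% profit-interest units): Nwosu 0.1484; Lindqvist 0.1036; Halvorsen 0.2029; Andrade 0.1319; Vance 0.1820; Okafor 0.2313.
Pro-rata amounts: Nwosu 899.08; Lindqvist 627.83; Halvorsen 1,229.34; Andrade 799.10; Vance 1,103.22; Okafor 1,401.44.
Rounded to nearest $5: Nwosu $900; Lindqvist $630; Halvorsen $1,230; Andrade $800; Vance $1,105; Okafor $1,400. Sum = $6,065.
Difference $6,060 − $6,065 = −$5 applied to largest allocation (Okafor): Okafor becomes $1,395.

Nwosu: $900 | Lindqvist: $630 | Halvorsen: $1,230 | Andrade: $800 | Vance: $1,105 | Okafor: $1,395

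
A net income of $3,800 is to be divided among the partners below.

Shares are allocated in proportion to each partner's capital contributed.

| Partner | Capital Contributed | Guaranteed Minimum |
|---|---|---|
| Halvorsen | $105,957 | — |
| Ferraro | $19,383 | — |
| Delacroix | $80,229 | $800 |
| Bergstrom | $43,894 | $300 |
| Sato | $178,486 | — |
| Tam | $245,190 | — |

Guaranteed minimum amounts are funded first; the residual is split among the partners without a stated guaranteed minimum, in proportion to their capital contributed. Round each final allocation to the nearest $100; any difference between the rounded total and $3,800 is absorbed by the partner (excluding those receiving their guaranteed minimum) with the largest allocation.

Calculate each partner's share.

Minimums first: Delacroix $800; Bergstrom $300. Residual $2,700.
Residual split over remaining capital contributed 549,016: Halvorsen 521.08 → $500; Ferraro 95.32 → $100; Sato 877.77 → $900; Tam 1,205.82 → $1,200.

Halvorsen: $500; Ferraro: $100; Delacroix: $800; Bergstrom: $300; Sato: $900; Tam: $1,200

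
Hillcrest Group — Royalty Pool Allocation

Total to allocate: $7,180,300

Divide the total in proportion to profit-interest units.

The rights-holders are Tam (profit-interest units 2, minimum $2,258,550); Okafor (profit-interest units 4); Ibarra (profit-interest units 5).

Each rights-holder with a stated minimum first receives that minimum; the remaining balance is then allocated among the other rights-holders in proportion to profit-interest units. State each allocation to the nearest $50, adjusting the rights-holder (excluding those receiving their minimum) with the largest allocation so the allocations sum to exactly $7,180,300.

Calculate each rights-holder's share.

Minimums first: Tam $2,258,550. Remaining pool $4,921,750.
Remaining pool split over remaining profit-interest units 9: Okafor 2,187,444.44 → $2,187,450; Ibarra 2,734,305.56 → $2,734,300.

Tam: $2,258,550 · Okafor: $2,187,450 · Ibarra: $2,734,300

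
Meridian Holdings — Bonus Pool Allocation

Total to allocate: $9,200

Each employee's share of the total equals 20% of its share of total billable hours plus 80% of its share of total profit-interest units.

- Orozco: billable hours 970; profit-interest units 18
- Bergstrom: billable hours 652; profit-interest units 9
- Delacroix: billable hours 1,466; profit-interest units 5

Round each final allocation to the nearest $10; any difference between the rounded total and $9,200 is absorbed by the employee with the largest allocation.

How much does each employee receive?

Orozco: $4,720 · Bergstrom: $2,460 · Delacroix: $2,020

Totals — billable hours 3,088, profit-interest units 32.
Composite weights (20% billable hours + 80% profit-interest units): Orozco 0.5128; Bergstrom 0.2672; Delacroix 0.2199.
Pro-rata amounts: Orozco 4,717.98; Bergstrom 2,458.50; Delacroix 2,023.52.
After rounding ($10): Orozco $4,720; Bergstrom $2,460; Delacroix $2,020. Sum = $9,200.
Rounded total matches; no reconciliation needed.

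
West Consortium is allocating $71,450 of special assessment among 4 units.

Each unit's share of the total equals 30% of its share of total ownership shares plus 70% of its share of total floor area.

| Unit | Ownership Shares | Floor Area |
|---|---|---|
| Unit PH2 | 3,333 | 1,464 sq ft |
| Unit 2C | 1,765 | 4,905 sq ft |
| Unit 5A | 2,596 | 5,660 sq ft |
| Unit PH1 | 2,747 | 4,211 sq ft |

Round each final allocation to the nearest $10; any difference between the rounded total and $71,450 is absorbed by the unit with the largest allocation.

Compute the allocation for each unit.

Unit PH2: $11,350 | Unit 2C: $18,730 | Unit 5A: $22,760 | Unit PH1: $18,610

Totals — ownership shares 10,441, floor area 16,240.
Blended shares (30% ownership shares + 70% floor area): Unit PH2 0.1589; Unit 2C 0.2621; Unit 5A 0.3186; Unit PH1 0.2604.
Proportional shares: Unit PH2 11,351.27; Unit 2C 18,729.61; Unit 5A 22,760.83; Unit PH1 18,608.28.
Rounded to nearest $10: Unit PH2 $11,350; Unit 2C $18,730; Unit 5A $22,760; Unit PH1 $18,610. Sum = $71,450.
Sum already equals the total — no adjustment.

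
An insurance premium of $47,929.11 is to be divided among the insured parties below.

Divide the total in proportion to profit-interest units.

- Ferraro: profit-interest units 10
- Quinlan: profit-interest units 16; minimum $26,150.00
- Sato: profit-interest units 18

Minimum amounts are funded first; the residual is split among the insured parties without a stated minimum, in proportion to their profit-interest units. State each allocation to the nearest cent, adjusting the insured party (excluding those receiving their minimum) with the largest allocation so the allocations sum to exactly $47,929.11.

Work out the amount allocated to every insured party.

Minimums first: Quinlan $26,150.00. Residual $21,779.11.
Residual split over remaining profit-interest units 28: Ferraro 7,778.2536 → $7,778.25; Sato 14,000.8564 → $14,000.86.

Ferraro: $7,778.25 · Quinlan: $26,150.00 · Sato: $14,000.86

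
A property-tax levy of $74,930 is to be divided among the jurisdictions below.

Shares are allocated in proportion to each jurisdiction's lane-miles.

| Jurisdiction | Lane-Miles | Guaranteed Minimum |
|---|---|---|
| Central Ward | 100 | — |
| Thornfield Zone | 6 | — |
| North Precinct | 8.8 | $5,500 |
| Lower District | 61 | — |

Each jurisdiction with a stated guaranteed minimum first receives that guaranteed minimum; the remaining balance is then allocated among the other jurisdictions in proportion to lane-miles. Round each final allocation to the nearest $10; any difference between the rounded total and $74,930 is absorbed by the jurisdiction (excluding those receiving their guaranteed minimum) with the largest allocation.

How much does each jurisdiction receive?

Fund the minimums — North Precinct $5,500. Balance $69,430.
Balance split over remaining lane-miles 167: Central Ward 41,574.85 → $41,570; Thornfield Zone 2,494.49 → $2,490; Lower District 25,360.66 → $25,360.
Rounding difference +$10 applied to Central Ward → $41,580.

Central Ward: $41,580 · Thornfield Zone: $2,490 · North Precinct: $5,500 · Lower District: $25,360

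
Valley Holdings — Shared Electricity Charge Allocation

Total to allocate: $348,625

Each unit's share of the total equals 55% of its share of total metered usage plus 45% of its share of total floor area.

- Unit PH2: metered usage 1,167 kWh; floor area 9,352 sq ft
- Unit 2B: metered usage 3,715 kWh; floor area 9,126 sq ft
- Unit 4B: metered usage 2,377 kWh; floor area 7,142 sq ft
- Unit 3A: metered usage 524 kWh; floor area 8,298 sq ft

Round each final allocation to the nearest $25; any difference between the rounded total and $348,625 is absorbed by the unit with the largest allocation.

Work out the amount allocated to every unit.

Totals — metered usage 7,783, floor area 33,918.
Blended shares (55% metered usage + 45% floor area): Unit PH2 0.2065; Unit 2B 0.3836; Unit 4B 0.2627; Unit 3A 0.1471.
Unrounded shares: Unit PH2 72,006.37; Unit 2B 133,734.16; Unit 4B 91,594.27; Unit 3A 51,290.20.
At nearest $25: Unit PH2 $72,000; Unit 2B $133,725; Unit 4B $91,600; Unit 3A $51,300. Sum = $348,625.
Rounded total matches; no reconciliation needed.

Unit PH2: $72,000 | Unit 2B: $133,725 | Unit 4B: $91,600 | Unit 3A: $51,300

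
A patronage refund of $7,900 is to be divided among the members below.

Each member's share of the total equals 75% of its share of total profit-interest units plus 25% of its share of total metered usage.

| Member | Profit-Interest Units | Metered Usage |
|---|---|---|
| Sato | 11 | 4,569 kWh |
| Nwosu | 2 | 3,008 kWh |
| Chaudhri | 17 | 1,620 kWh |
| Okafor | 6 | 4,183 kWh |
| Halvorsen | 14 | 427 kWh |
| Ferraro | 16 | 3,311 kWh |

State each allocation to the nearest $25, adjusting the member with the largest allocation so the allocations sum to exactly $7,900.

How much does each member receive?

Sato: $1,525 · Nwosu: $525 · Chaudhri: $1,725 · Okafor: $1,025 · Halvorsen: $1,300 · Ferraro: $1,800

Totals — profit-interest units 66, metered usage 17,118.
Composite weights (75% profit-interest units + 25% metered usage): Sato 0.1917; Nwosu 0.0667; Chaudhri 0.2168; Okafor 0.1293; Halvorsen 0.1653; Ferraro 0.2302.
Raw shares: Sato 1,514.65; Nwosu 526.60; Chaudhri 1,713.04; Okafor 1,021.25; Halvorsen 1,306.08; Ferraro 1,818.37.
After rounding ($25): Sato $1,525; Nwosu $525; Chaudhri $1,725; Okafor $1,025; Halvorsen $1,300; Ferraro $1,825. Sum = $7,925.
Difference $7,900 − $7,925 = −$25 applied to largest allocation (Ferraro): Ferraro becomes $1,800.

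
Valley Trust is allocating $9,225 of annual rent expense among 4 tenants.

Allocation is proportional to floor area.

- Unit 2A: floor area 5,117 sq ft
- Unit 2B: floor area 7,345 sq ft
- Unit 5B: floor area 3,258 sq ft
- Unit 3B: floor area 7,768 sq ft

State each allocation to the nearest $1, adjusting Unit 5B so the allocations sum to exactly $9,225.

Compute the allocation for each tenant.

Combined floor area = 23,488.
Pro-rata amounts: Unit 2A 5,117/23,488 × $9,225 = 2,009.72; Unit 2B 7,345/23,488 × $9,225 = 2,884.78; Unit 5B 3,258/23,488 × $9,225 = 1,279.59; Unit 3B 7,768/23,488 × $9,225 = 3,050.91.
After rounding ($1): Unit 2A $2,010; Unit 2B $2,885; Unit 5B $1,280; Unit 3B $3,051. Sum = $9,226.
Difference $9,225 − $9,226 = −$1 applied to Unit 5B: Unit 5B becomes $1,279.

Unit 2A: $2,010 | Unit 2B: $2,885 | Unit 5B: $1,279 | Unit 3B: $3,051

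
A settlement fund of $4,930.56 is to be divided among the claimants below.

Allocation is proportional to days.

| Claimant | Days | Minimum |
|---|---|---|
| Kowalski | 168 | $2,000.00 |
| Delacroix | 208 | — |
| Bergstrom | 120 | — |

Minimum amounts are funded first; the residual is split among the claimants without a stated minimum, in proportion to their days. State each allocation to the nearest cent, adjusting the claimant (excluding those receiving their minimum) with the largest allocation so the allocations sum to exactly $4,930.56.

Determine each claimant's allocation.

Kowalski: $2,000.00 | Delacroix: $1,858.40 | Bergstrom: $1,072.16

Minimums first: Kowalski $2,000.00. Balance $2,930.56.
Balance split over remaining days 328: Delacroix 1,858.4039 → $1,858.40; Bergstrom 1,072.1561 → $1,072.16.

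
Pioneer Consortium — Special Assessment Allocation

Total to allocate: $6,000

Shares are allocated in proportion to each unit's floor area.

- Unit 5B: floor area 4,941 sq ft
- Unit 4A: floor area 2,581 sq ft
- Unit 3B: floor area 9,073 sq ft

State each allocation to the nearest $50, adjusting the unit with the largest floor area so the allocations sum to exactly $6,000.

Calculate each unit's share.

Unit 5B: $1,800 · Unit 4A: $950 · Unit 3B: $3,250

Total floor area = 16,595.
Pro-rata amounts: Unit 5B 4,941/16,595 × $6,000 = 1,786.44; Unit 4A 2,581/16,595 × $6,000 = 933.17; Unit 3B 9,073/16,595 × $6,000 = 3,280.39.
After rounding ($50): Unit 5B $1,800; Unit 4A $950; Unit 3B $3,300. Sum = $6,050.
Difference $6,000 − $6,050 = −$50 applied to largest floor area (Unit 3B): Unit 3B becomes $3,250.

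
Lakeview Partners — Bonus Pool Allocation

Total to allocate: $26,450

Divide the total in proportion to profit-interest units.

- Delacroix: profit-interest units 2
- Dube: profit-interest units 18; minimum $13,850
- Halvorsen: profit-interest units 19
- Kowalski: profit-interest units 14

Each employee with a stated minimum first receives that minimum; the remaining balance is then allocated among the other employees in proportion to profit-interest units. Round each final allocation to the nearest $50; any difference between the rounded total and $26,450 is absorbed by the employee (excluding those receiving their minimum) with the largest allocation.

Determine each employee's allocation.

Guaranteed amounts: Dube $13,850. Balance $12,600.
Balance split over remaining profit-interest units 35: Delacroix 720.00 → $700; Halvorsen 6,840.00 → $6,850; Kowalski 5,040.00 → $5,050.

Delacroix: $700 · Dube: $13,850 · Halvorsen: $6,850 · Kowalski: $5,050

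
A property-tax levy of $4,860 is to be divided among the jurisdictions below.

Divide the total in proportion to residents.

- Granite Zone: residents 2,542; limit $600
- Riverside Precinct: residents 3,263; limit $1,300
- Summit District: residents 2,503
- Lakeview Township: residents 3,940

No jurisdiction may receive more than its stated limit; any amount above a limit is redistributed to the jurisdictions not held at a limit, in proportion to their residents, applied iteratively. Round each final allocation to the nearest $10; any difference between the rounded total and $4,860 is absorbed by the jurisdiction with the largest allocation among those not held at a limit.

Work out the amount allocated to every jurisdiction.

Granite Zone: $600; Riverside Precinct: $1,300; Summit District: $1,150; Lakeview Township: $1,810

Combined residents = 12,248.
Proportional shares (ignoring caps): Granite Zone 1,008.66; Riverside Precinct 1,294.76; Summit District 993.19; Lakeview Township 1,563.39.
Cap binds for Granite Zone ($600); balance $4,260 reallocated over remaining residents 9,706.
Cap binds for Riverside Precinct ($1,300); balance $2,960 reallocated over remaining residents 6,443.
Shares after redistribution: Summit District 1,149.91 → $1,150; Lakeview Township 1,810.09 → $1,810.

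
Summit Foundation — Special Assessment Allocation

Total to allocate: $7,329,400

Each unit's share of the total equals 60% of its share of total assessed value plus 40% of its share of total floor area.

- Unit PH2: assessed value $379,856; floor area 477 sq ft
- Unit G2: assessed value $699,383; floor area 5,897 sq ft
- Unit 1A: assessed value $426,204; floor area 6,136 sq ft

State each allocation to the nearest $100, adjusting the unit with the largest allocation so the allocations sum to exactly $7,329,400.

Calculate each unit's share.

Unit PH2: $1,221,400 · Unit G2: $3,425,000 · Unit 1A: $2,683,000

Totals — assessed value 1,505,443, floor area 12,510.
Composite weights (60% assessed value + 40% floor area): Unit PH2 0.1666; Unit G2 0.4673; Unit 1A 0.3661.
Proportional shares: Unit PH2 1,221,406.72; Unit G2 3,424,991.22; Unit 1A 2,683,002.07.
At nearest $100: Unit PH2 $1,221,400; Unit G2 $3,425,000; Unit 1A $2,683,000. Sum = $7,329,400.
Sum already equals the total — no adjustment.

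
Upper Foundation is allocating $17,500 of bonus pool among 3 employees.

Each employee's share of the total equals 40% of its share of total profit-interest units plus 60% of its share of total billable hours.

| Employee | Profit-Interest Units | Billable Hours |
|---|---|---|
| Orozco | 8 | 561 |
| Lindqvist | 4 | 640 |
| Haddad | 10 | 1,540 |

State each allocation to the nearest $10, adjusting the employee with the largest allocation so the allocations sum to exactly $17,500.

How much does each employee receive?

Profit-interest units total 22; billable hours total 2,741.
Composite weights (40% profit-interest units + 60% billable hours): Orozco 0.2683; Lindqvist 0.2128; Haddad 0.5189.
Raw shares: Orozco 4,694.49; Lindqvist 3,724.39; Haddad 9,081.13.
After rounding ($10): Orozco $4,690; Lindqvist $3,720; Haddad $9,080. Sum = $17,490.
Difference $17,500 − $17,490 = +$10 applied to largest allocation (Haddad): Haddad becomes $9,090.

Orozco: $4,690; Lindqvist: $3,720; Haddad: $9,090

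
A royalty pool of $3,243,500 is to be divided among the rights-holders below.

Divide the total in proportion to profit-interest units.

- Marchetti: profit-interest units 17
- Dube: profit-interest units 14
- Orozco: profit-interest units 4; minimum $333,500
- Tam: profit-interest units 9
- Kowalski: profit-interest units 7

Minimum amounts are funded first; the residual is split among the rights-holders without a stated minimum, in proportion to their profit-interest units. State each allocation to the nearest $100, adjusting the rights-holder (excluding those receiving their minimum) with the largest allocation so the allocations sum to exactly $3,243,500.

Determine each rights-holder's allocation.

Marchetti: $1,052,600 · Dube: $866,800 · Orozco: $333,500 · Tam: $557,200 · Kowalski: $433,400

Minimums first: Orozco $333,500. Remaining pool $2,910,000.
Remaining pool split over remaining profit-interest units 47: Marchetti 1,052,553.19 → $1,052,600; Dube 866,808.51 → $866,800; Tam 557,234.04 → $557,200; Kowalski 433,404.26 → $433,400.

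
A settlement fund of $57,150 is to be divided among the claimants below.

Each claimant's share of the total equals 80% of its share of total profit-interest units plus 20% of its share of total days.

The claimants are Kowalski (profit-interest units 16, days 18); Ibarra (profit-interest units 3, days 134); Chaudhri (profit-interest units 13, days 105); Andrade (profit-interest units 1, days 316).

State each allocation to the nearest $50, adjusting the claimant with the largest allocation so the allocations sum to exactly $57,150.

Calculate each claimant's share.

Kowalski: $22,500 | Ibarra: $6,850 | Chaudhri: $20,100 | Andrade: $7,700

Totals — profit-interest units 33, days 573.
Blended shares (80% profit-interest units + 20% days): Kowalski 0.3942; Ibarra 0.1195; Chaudhri 0.3518; Andrade 0.1345.
Proportional shares: Kowalski 22,526.33; Ibarra 6,829.35; Chaudhri 20,105.41; Andrade 7,688.91.
At nearest $50: Kowalski $22,550; Ibarra $6,850; Chaudhri $20,100; Andrade $7,700. Sum = $57,200.
Difference $57,150 − $57,200 = −$50 applied to largest allocation (Kowalski): Kowalski becomes $22,500.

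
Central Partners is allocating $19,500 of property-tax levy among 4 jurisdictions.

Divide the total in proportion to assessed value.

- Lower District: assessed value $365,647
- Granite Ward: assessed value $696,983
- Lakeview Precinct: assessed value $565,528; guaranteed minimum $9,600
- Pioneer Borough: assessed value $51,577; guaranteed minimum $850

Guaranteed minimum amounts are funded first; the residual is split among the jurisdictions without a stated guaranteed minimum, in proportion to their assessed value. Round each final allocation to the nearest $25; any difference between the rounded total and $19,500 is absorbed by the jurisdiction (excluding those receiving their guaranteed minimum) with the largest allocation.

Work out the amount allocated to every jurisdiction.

Fund the minimums — Lakeview Precinct $9,600; Pioneer Borough $850. Remaining pool $9,050.
Remaining pool split over remaining assessed value 1,062,630: Lower District 3,114.07 → $3,125; Granite Ward 5,935.93 → $5,925.

Lower District: $3,125; Granite Ward: $5,925; Lakeview Precinct: $9,600; Pioneer Borough: $850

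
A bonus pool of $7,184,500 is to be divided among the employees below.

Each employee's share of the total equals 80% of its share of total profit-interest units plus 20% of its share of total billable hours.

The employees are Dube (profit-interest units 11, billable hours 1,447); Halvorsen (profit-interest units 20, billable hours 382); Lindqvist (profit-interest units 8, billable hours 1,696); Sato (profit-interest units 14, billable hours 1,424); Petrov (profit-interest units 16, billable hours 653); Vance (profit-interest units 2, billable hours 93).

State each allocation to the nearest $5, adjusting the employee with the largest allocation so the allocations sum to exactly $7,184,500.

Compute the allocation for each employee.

Totals — profit-interest units 71, billable hours 5,695.
Combined weights (80% profit-interest units + 20% billable hours): Dube 0.1748; Halvorsen 0.2388; Lindqvist 0.1497; Sato 0.2078; Petrov 0.2032; Vance 0.0258.
Unrounded shares: Dube 1,255,564.42; Halvorsen 1,715,424.31; Lindqvist 1,075,533.04; Sato 1,492,617.65; Petrov 1,459,991.61; Vance 185,368.97.
Rounded to nearest $5: Dube $1,255,565; Halvorsen $1,715,425; Lindqvist $1,075,535; Sato $1,492,620; Petrov $1,459,990; Vance $185,370. Sum = $7,184,505.
Difference $7,184,500 − $7,184,505 = −$5 applied to largest allocation (Halvorsen): Halvorsen becomes $1,715,420.

Dube: $1,255,565 | Halvorsen: $1,715,420 | Lindqvist: $1,075,535 | Sato: $1,492,620 | Petrov: $1,459,990 | Vance: $185,370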